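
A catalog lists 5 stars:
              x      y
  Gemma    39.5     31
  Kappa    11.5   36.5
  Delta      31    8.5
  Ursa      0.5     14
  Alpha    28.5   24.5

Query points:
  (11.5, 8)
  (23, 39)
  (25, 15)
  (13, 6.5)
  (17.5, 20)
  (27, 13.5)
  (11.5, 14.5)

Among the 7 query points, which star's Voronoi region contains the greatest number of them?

Ursa

(11.5, 8) — d² to each: Gemma:1313, Kappa:812.25, Delta:380.5, Ursa:157, Alpha:561.25 → nearest is Ursa
(23, 39) — d² to each: Gemma:336.25, Kappa:138.5, Delta:994.25, Ursa:1131.25, Alpha:240.5 → nearest is Kappa
(25, 15) — d² to each: Gemma:466.25, Kappa:644.5, Delta:78.25, Ursa:601.25, Alpha:102.5 → nearest is Delta
(13, 6.5) — d² to each: Gemma:1302.5, Kappa:902.25, Delta:328, Ursa:212.5, Alpha:564.25 → nearest is Ursa
(17.5, 20) — d² to each: Gemma:605, Kappa:308.25, Delta:314.5, Ursa:325, Alpha:141.25 → nearest is Alpha
(27, 13.5) — d² to each: Gemma:462.5, Kappa:769.25, Delta:41, Ursa:702.5, Alpha:123.25 → nearest is Delta
(11.5, 14.5) — d² to each: Gemma:1056.25, Kappa:484, Delta:416.25, Ursa:121.25, Alpha:389 → nearest is Ursa
Tally — Kappa:1, Delta:2, Ursa:3, Alpha:1. Ursa captures the most (3).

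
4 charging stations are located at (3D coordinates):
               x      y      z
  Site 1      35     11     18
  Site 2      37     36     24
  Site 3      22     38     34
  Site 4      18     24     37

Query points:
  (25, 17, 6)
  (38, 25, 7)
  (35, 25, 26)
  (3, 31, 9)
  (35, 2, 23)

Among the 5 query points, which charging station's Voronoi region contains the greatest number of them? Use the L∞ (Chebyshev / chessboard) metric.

(25, 17, 6) — d to each: Site 1:12, Site 2:19, Site 3:28, Site 4:31 → nearest is Site 1
(38, 25, 7) — d to each: Site 1:14, Site 2:17, Site 3:27, Site 4:30 → nearest is Site 1
(35, 25, 26) — d to each: Site 1:14, Site 2:11, Site 3:13, Site 4:17 → nearest is Site 2
(3, 31, 9) — d to each: Site 1:32, Site 2:34, Site 3:25, Site 4:28 → nearest is Site 3
(35, 2, 23) — d to each: Site 1:9, Site 2:34, Site 3:36, Site 4:22 → nearest is Site 1
Tally — Site 1:3, Site 2:1, Site 3:1. Site 1 captures the most (3).

Site 1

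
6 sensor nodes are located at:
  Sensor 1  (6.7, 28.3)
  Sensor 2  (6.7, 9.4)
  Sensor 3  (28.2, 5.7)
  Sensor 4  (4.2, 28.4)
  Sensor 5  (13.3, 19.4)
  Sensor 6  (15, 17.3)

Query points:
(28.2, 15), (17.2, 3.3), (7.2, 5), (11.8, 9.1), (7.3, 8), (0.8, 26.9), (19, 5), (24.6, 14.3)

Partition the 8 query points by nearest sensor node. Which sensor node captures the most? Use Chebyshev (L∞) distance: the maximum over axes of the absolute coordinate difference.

(28.2, 15) — d to each: Sensor 1:21.5, Sensor 2:21.5, Sensor 3:9.3, Sensor 4:24, Sensor 5:14.9, Sensor 6:13.2 → nearest is Sensor 3
(17.2, 3.3) — d to each: Sensor 1:25, Sensor 2:10.5, Sensor 3:11, Sensor 4:25.1, Sensor 5:16.1, Sensor 6:14 → nearest is Sensor 2
(7.2, 5) — d to each: Sensor 1:23.3, Sensor 2:4.4, Sensor 3:21, Sensor 4:23.4, Sensor 5:14.4, Sensor 6:12.3 → nearest is Sensor 2
(11.8, 9.1) — d to each: Sensor 1:19.2, Sensor 2:5.1, Sensor 3:16.4, Sensor 4:19.3, Sensor 5:10.3, Sensor 6:8.2 → nearest is Sensor 2
(7.3, 8) — d to each: Sensor 1:20.3, Sensor 2:1.4, Sensor 3:20.9, Sensor 4:20.4, Sensor 5:11.4, Sensor 6:9.3 → nearest is Sensor 2
(0.8, 26.9) — d to each: Sensor 1:5.9, Sensor 2:17.5, Sensor 3:27.4, Sensor 4:3.4, Sensor 5:12.5, Sensor 6:14.2 → nearest is Sensor 4
(19, 5) — d to each: Sensor 1:23.3, Sensor 2:12.3, Sensor 3:9.2, Sensor 4:23.4, Sensor 5:14.4, Sensor 6:12.3 → nearest is Sensor 3
(24.6, 14.3) — d to each: Sensor 1:17.9, Sensor 2:17.9, Sensor 3:8.6, Sensor 4:20.4, Sensor 5:11.3, Sensor 6:9.6 → nearest is Sensor 3
Tally — Sensor 2:4, Sensor 3:3, Sensor 4:1. Sensor 2 captures the most (4).

Sensor 2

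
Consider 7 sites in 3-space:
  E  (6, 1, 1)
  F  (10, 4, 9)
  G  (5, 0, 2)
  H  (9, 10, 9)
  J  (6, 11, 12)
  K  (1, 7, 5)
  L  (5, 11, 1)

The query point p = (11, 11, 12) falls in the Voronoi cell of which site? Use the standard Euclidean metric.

H

Squared Euclidean distances:
|pE|² = (11−6)² + (11−1)² + (12−1)² = 25 + 100 + 121 = 246
|pF|² = (11−10)² + (11−4)² + (12−9)² = 1 + 49 + 9 = 59
|pG|² = (11−5)² + (11−0)² + (12−2)² = 36 + 121 + 100 = 257
|pH|² = (11−9)² + (11−10)² + (12−9)² = 4 + 1 + 9 = 14
|pJ|² = (11−6)² + (11−11)² + (12−12)² = 25 + 0 + 0 = 25
|pK|² = (11−1)² + (11−7)² + (12−5)² = 100 + 16 + 49 = 165
|pL|² = (11−5)² + (11−11)² + (12−1)² = 36 + 0 + 121 = 157
H is nearest.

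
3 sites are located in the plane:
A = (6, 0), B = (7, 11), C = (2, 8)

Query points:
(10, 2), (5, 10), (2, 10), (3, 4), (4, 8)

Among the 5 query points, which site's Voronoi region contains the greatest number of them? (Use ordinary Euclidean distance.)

(10, 2) — d² to each: A:20, B:90, C:100 → nearest is A
(5, 10) — d² to each: A:101, B:5, C:13 → nearest is B
(2, 10) — d² to each: A:116, B:26, C:4 → nearest is C
(3, 4) — d² to each: A:25, B:65, C:17 → nearest is C
(4, 8) — d² to each: A:68, B:18, C:4 → nearest is C
Tally — A:1, B:1, C:3. C captures the most (3).

C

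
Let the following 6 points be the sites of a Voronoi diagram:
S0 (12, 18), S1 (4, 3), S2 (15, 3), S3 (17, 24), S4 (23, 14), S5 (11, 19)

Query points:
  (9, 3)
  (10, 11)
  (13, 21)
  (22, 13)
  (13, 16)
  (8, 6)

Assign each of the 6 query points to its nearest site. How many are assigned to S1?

2

(9, 3) — d² to each: S0:234, S1:25, S2:36, S3:505, S4:317, S5:260 → nearest is S1
(10, 11) — d² to each: S0:53, S1:100, S2:89, S3:218, S4:178, S5:65 → nearest is S0
(13, 21) — d² to each: S0:10, S1:405, S2:328, S3:25, S4:149, S5:8 → nearest is S5
(22, 13) — d² to each: S0:125, S1:424, S2:149, S3:146, S4:2, S5:157 → nearest is S4
(13, 16) — d² to each: S0:5, S1:250, S2:173, S3:80, S4:104, S5:13 → nearest is S0
(8, 6) — d² to each: S0:160, S1:25, S2:58, S3:405, S4:289, S5:178 → nearest is S1
2 of the 6 points have S1 as nearest.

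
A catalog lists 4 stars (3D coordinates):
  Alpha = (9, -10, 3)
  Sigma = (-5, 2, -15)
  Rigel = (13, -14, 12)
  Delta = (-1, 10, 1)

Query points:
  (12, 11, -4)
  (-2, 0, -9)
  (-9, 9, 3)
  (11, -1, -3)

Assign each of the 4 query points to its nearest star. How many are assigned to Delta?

2

(12, 11, -4) — d² to each: Alpha:499, Sigma:491, Rigel:882, Delta:195 → nearest is Delta
(-2, 0, -9) — d² to each: Alpha:365, Sigma:49, Rigel:862, Delta:201 → nearest is Sigma
(-9, 9, 3) — d² to each: Alpha:685, Sigma:389, Rigel:1094, Delta:69 → nearest is Delta
(11, -1, -3) — d² to each: Alpha:121, Sigma:409, Rigel:398, Delta:281 → nearest is Alpha
2 of the 4 points have Delta as nearest.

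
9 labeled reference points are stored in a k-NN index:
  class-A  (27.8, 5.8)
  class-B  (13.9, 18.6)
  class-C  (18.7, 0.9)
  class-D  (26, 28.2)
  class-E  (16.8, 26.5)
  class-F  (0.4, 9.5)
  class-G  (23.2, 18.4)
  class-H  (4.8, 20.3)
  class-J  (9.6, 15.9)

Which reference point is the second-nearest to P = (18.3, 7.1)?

Compare squared distances (the ordering matches that of the actual distances):
d²(P, class-A) = (18.3−27.8)² + (7.1−5.8)² = 90.25 + 1.69 = 91.94
d²(P, class-B) = (18.3−13.9)² + (7.1−18.6)² = 19.36 + 132.25 = 151.61
d²(P, class-C) = (18.3−18.7)² + (7.1−0.9)² = 0.16 + 38.44 = 38.6
d²(P, class-D) = (18.3−26)² + (7.1−28.2)² = 59.29 + 445.21 = 504.5
d²(P, class-E) = (18.3−16.8)² + (7.1−26.5)² = 2.25 + 376.36 = 378.61
d²(P, class-F) = (18.3−0.4)² + (7.1−9.5)² = 320.41 + 5.76 = 326.17
d²(P, class-G) = (18.3−23.2)² + (7.1−18.4)² = 24.01 + 127.69 = 151.7
d²(P, class-H) = (18.3−4.8)² + (7.1−20.3)² = 182.25 + 174.24 = 356.49
d²(P, class-J) = (18.3−9.6)² + (7.1−15.9)² = 75.69 + 77.44 = 153.13
Sorted ascending: class-C, class-A, class-B, … — the second-nearest is class-A.

class-A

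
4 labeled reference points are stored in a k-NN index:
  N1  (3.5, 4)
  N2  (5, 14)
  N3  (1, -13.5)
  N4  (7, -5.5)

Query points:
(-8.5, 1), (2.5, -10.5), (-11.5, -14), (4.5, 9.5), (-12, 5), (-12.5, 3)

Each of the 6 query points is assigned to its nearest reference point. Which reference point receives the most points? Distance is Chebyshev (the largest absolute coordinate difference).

N1

(-8.5, 1) — d to each: N1:12, N2:13.5, N3:14.5, N4:15.5 → nearest is N1
(2.5, -10.5) — d to each: N1:14.5, N2:24.5, N3:3, N4:5 → nearest is N3
(-11.5, -14) — d to each: N1:18, N2:28, N3:12.5, N4:18.5 → nearest is N3
(4.5, 9.5) — d to each: N1:5.5, N2:4.5, N3:23, N4:15 → nearest is N2
(-12, 5) — d to each: N1:15.5, N2:17, N3:18.5, N4:19 → nearest is N1
(-12.5, 3) — d to each: N1:16, N2:17.5, N3:16.5, N4:19.5 → nearest is N1
Tally — N1:3, N2:1, N3:2. N1 captures the most (3).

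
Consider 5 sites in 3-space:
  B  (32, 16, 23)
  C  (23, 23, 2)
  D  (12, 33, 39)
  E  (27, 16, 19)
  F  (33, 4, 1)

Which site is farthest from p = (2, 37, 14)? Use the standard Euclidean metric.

Compare squared distances (the ordering matches that of the actual distances):
|pB|² = (2−32)² + (37−16)² + (14−23)² = 900 + 441 + 81 = 1422
|pC|² = (2−23)² + (37−23)² + (14−2)² = 441 + 196 + 144 = 781
|pD|² = (2−12)² + (37−33)² + (14−39)² = 100 + 16 + 625 = 741
|pE|² = (2−27)² + (37−16)² + (14−19)² = 625 + 441 + 25 = 1091
|pF|² = (2−33)² + (37−4)² + (14−1)² = 961 + 1089 + 169 = 2219
The largest is to F.

F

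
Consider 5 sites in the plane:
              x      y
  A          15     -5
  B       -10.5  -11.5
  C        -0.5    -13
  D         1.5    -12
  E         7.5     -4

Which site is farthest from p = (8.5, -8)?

Squared Euclidean distances:
|pA|² = (8.5−15)² + (-8−(-5))² = 42.25 + 9 = 51.25
|pB|² = (8.5−(-10.5))² + (-8−(-11.5))² = 361 + 12.25 = 373.25
|pC|² = (8.5−(-0.5))² + (-8−(-13))² = 81 + 25 = 106
|pD|² = (8.5−1.5)² + (-8−(-12))² = 49 + 16 = 65
|pE|² = (8.5−7.5)² + (-8−(-4))² = 1 + 16 = 17
The largest is to B.

B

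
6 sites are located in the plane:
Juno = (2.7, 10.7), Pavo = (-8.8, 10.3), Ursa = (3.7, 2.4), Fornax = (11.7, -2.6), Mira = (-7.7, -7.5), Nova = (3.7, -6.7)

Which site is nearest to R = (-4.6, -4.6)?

Compare squared distances (the ordering matches that of the actual distances):
d²(R, Juno) = 53.29 + 234.09 = 287.38
d²(R, Pavo) = 17.64 + 222.01 = 239.65
d²(R, Ursa) = 68.89 + 49 = 117.89
d²(R, Fornax) = 265.69 + 4 = 269.69
d²(R, Mira) = 9.61 + 8.41 = 18.02
d²(R, Nova) = 68.89 + 4.41 = 73.3
Minimum is at Mira.

Mira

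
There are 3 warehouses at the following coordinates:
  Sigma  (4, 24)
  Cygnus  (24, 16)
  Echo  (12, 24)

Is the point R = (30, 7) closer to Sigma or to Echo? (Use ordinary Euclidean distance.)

Compare squared distances:
d²(R, Sigma) = (30−4)² + (7−24)² = 676 + 289 = 965
d²(R, Echo) = (30−12)² + (7−24)² = 324 + 289 = 613
965 > 613, so Echo is closer.

Echo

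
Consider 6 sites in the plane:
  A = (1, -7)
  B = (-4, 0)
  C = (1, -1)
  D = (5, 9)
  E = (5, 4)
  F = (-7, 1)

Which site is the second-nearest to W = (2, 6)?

D

Squared Euclidean distances:
|WA|² = 1 + 169 = 170
|WB|² = 36 + 36 = 72
|WC|² = 1 + 49 = 50
|WD|² = 9 + 9 = 18
|WE|² = 9 + 4 = 13
|WF|² = 81 + 25 = 106
Sorted ascending: E, D, C, … — the second-nearest is D.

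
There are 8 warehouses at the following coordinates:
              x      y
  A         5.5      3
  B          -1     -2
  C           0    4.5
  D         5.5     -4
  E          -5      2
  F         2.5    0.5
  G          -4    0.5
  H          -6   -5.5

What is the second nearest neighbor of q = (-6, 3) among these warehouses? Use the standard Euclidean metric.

Squared Euclidean distances:
|qA|² = (-6−5.5)² + (3−3)² = 132.25 + 0 = 132.25
|qB|² = (-6−(-1))² + (3−(-2))² = 25 + 25 = 50
|qC|² = (-6−0)² + (3−4.5)² = 36 + 2.25 = 38.25
|qD|² = (-6−5.5)² + (3−(-4))² = 132.25 + 49 = 181.25
|qE|² = (-6−(-5))² + (3−2)² = 1 + 1 = 2
|qF|² = (-6−2.5)² + (3−0.5)² = 72.25 + 6.25 = 78.5
|qG|² = (-6−(-4))² + (3−0.5)² = 4 + 6.25 = 10.25
|qH|² = (-6−(-6))² + (3−(-5.5))² = 0 + 72.25 = 72.25
Sorted ascending: E, G, C, … — the second-nearest is G.

G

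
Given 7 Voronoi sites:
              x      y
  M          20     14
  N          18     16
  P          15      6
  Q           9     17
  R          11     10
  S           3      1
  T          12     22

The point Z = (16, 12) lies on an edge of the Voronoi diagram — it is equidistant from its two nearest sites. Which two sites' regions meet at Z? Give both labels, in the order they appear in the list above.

M and N

Squared distances from Z to each site:
|ZM|² = (16−20)² + (12−14)² = 16 + 4 = 20
|ZN|² = (16−18)² + (12−16)² = 4 + 16 = 20
|ZP|² = (16−15)² + (12−6)² = 1 + 36 = 37
|ZQ|² = (16−9)² + (12−17)² = 49 + 25 = 74
|ZR|² = (16−11)² + (12−10)² = 25 + 4 = 29
|ZS|² = (16−3)² + (12−1)² = 169 + 121 = 290
|ZT|² = (16−12)² + (12−22)² = 16 + 100 = 116
Z is equidistant from M and N (both at squared distance 20), and every other site is strictly farther — so Z lies on the M–N Voronoi edge.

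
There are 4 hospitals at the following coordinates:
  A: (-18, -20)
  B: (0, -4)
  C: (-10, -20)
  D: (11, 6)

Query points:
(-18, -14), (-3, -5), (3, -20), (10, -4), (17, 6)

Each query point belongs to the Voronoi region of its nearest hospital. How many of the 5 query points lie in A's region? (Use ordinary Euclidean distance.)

(-18, -14) — d² to each: A:36, B:424, C:100, D:1241 → nearest is A
(-3, -5) — d² to each: A:450, B:10, C:274, D:317 → nearest is B
(3, -20) — d² to each: A:441, B:265, C:169, D:740 → nearest is C
(10, -4) — d² to each: A:1040, B:100, C:656, D:101 → nearest is B
(17, 6) — d² to each: A:1901, B:389, C:1405, D:36 → nearest is D
1 of the 5 points has A as nearest.

1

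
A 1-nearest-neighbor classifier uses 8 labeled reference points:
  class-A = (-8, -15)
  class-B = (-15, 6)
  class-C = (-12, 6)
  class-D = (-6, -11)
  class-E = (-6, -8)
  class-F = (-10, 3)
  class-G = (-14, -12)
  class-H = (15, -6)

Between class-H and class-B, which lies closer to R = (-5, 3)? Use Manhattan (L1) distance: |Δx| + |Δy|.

d(R, class-H) = |-5−15| + |3−(-6)| = 20 + 9 = 29
d(R, class-B) = |-5−(-15)| + |3−6| = 10 + 3 = 13
29 > 13, so class-B is closer.

class-B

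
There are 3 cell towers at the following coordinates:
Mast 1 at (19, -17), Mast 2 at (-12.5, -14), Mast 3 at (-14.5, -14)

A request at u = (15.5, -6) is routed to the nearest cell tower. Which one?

Mast 1

Compare squared distances (the ordering matches that of the actual distances):
d²(u, Mast 1) = (15.5−19)² + (-6−(-17))² = 12.25 + 121 = 133.25
d²(u, Mast 2) = (15.5−(-12.5))² + (-6−(-14))² = 784 + 64 = 848
d²(u, Mast 3) = (15.5−(-14.5))² + (-6−(-14))² = 900 + 64 = 964
The smallest is to Mast 1, so u lies in the Voronoi region of Mast 1.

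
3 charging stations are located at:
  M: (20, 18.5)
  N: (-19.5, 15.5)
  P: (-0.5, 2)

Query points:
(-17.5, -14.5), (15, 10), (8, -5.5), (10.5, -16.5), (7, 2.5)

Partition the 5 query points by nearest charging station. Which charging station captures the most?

(-17.5, -14.5) — d² to each: M:2495.25, N:904, P:561.25 → nearest is P
(15, 10) — d² to each: M:97.25, N:1220.5, P:304.25 → nearest is M
(8, -5.5) — d² to each: M:720, N:1197.25, P:128.5 → nearest is P
(10.5, -16.5) — d² to each: M:1315.25, N:1924, P:463.25 → nearest is P
(7, 2.5) — d² to each: M:425, N:871.25, P:56.5 → nearest is P
Tally — M:1, P:4. P captures the most (4).

P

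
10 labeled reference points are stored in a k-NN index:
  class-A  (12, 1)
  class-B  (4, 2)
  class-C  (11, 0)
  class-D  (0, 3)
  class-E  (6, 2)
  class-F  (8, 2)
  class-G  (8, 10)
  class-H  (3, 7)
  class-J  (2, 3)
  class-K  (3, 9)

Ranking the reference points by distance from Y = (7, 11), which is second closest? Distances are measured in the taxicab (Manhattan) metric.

d(Y, class-A) = 5 + 10 = 15
d(Y, class-B) = 3 + 9 = 12
d(Y, class-C) = 4 + 11 = 15
d(Y, class-D) = 7 + 8 = 15
d(Y, class-E) = 1 + 9 = 10
d(Y, class-F) = 1 + 9 = 10
d(Y, class-G) = 1 + 1 = 2
d(Y, class-H) = 4 + 4 = 8
d(Y, class-J) = 5 + 8 = 13
d(Y, class-K) = 4 + 2 = 6
Sorted ascending: class-G, class-K, class-H, … — the second-nearest is class-K.

class-K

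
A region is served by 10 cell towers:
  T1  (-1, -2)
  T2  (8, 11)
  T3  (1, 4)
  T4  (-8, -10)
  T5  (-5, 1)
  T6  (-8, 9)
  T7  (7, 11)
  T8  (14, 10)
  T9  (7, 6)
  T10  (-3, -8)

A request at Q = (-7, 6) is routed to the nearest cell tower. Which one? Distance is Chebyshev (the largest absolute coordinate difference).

d(Q,T1) = max(6, 8) = 8
d(Q,T2) = max(15, 5) = 15
d(Q,T3) = max(8, 2) = 8
d(Q,T4) = max(1, 16) = 16
d(Q,T5) = max(2, 5) = 5
d(Q,T6) = max(1, 3) = 3
d(Q,T7) = max(14, 5) = 14
d(Q,T8) = max(21, 4) = 21
d(Q,T9) = max(14, 0) = 14
d(Q, T10) = max(4, 14) = 14
The smallest is to T6, so Q lies in the Voronoi region of T6.

T6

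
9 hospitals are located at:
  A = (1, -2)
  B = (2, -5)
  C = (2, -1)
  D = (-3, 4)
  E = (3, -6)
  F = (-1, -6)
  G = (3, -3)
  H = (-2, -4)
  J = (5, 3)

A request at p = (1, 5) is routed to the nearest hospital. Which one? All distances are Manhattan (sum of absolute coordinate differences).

D

d(p,A) = 0 + 7 = 7
d(p,B) = 1 + 10 = 11
d(p,C) = 1 + 6 = 7
d(p,D) = 4 + 1 = 5
d(p,E) = 2 + 11 = 13
d(p,F) = 2 + 11 = 13
d(p,G) = 2 + 8 = 10
d(p,H) = 3 + 9 = 12
d(p,J) = 4 + 2 = 6
D is nearest.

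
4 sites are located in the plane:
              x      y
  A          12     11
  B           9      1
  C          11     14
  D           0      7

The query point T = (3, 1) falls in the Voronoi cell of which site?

Since √ is increasing, it suffices to compare squared distances:
|TA|² = (3−12)² + (1−11)² = 81 + 100 = 181
|TB|² = (3−9)² + (1−1)² = 36 + 0 = 36
|TC|² = (3−11)² + (1−14)² = 64 + 169 = 233
|TD|² = (3−0)² + (1−7)² = 9 + 36 = 45
The smallest is to B, so T lies in the Voronoi region of B.

B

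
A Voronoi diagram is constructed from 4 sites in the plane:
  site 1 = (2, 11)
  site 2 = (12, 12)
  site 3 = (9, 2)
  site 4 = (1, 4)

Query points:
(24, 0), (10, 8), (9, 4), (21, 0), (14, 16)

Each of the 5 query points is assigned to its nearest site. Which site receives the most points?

site 3

(24, 0) — d² to each: site 1:605, site 2:288, site 3:229, site 4:545 → nearest is site 3
(10, 8) — d² to each: site 1:73, site 2:20, site 3:37, site 4:97 → nearest is site 2
(9, 4) — d² to each: site 1:98, site 2:73, site 3:4, site 4:64 → nearest is site 3
(21, 0) — d² to each: site 1:482, site 2:225, site 3:148, site 4:416 → nearest is site 3
(14, 16) — d² to each: site 1:169, site 2:20, site 3:221, site 4:313 → nearest is site 2
Tally — site 2:2, site 3:3. site 3 captures the most (3).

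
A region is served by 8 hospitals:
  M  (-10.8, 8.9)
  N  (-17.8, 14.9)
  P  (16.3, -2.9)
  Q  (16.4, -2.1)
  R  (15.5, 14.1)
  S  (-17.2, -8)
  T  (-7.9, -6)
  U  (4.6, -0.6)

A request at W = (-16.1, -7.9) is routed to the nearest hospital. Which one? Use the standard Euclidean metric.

S

Since √ is increasing, it suffices to compare squared distances:
|WM|² = (-16.1−(-10.8))² + (-7.9−8.9)² = 28.09 + 282.24 = 310.33
|WN|² = (-16.1−(-17.8))² + (-7.9−14.9)² = 2.89 + 519.84 = 522.73
|WP|² = (-16.1−16.3)² + (-7.9−(-2.9))² = 1049.76 + 25 = 1074.76
|WQ|² = (-16.1−16.4)² + (-7.9−(-2.1))² = 1056.25 + 33.64 = 1089.89
|WR|² = (-16.1−15.5)² + (-7.9−14.1)² = 998.56 + 484 = 1482.56
|WS|² = (-16.1−(-17.2))² + (-7.9−(-8))² = 1.21 + 0.01 = 1.22
|WT|² = (-16.1−(-7.9))² + (-7.9−(-6))² = 67.24 + 3.61 = 70.85
|WU|² = (-16.1−4.6)² + (-7.9−(-0.6))² = 428.49 + 53.29 = 481.78
S is nearest.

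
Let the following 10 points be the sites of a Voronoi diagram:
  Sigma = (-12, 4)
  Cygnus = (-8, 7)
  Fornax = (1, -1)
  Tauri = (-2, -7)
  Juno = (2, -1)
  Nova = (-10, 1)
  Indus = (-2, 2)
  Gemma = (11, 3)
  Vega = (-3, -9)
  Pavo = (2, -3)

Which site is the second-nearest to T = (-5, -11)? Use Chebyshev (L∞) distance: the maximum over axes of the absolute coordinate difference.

d(T, Sigma) = max(7, 15) = 15
d(T, Cygnus) = max(3, 18) = 18
d(T, Fornax) = max(6, 10) = 10
d(T, Tauri) = max(3, 4) = 4
d(T, Juno) = max(7, 10) = 10
d(T, Nova) = max(5, 12) = 12
d(T, Indus) = max(3, 13) = 13
d(T, Gemma) = max(16, 14) = 16
d(T, Vega) = max(2, 2) = 2
d(T, Pavo) = max(7, 8) = 8
Sorted ascending: Vega, Tauri, Pavo, … — the second-nearest is Tauri.

Tauri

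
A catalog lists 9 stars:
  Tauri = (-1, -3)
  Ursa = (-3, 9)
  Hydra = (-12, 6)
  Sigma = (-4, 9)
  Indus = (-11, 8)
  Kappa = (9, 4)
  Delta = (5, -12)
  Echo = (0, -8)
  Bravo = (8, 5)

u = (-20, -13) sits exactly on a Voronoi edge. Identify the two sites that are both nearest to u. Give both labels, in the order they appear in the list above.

Hydra and Echo

Squared distances from u to each site:
d²(u, Tauri) = (-20−(-1))² + (-13−(-3))² = 361 + 100 = 461
d²(u, Ursa) = (-20−(-3))² + (-13−9)² = 289 + 484 = 773
d²(u, Hydra) = (-20−(-12))² + (-13−6)² = 64 + 361 = 425
d²(u, Sigma) = (-20−(-4))² + (-13−9)² = 256 + 484 = 740
d²(u, Indus) = (-20−(-11))² + (-13−8)² = 81 + 441 = 522
d²(u, Kappa) = (-20−9)² + (-13−4)² = 841 + 289 = 1130
d²(u, Delta) = (-20−5)² + (-13−(-12))² = 625 + 1 = 626
d²(u, Echo) = (-20−0)² + (-13−(-8))² = 400 + 25 = 425
d²(u, Bravo) = (-20−8)² + (-13−5)² = 784 + 324 = 1108
u is equidistant from Hydra and Echo (both at squared distance 425), and every other site is strictly farther — so u lies on the Hydra–Echo Voronoi edge.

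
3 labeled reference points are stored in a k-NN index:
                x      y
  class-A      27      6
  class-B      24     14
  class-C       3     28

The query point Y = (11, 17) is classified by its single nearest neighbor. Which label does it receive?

Since √ is increasing, it suffices to compare squared distances:
d²(Y, class-A) = (11−27)² + (17−6)² = 256 + 121 = 377
d²(Y, class-B) = (11−24)² + (17−14)² = 169 + 9 = 178
d²(Y, class-C) = (11−3)² + (17−28)² = 64 + 121 = 185
Minimum is at class-B.

class-B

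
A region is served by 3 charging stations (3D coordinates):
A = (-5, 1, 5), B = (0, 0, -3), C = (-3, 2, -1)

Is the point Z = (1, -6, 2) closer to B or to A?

B

Compare squared distances:
|ZB|² = (1−0)² + (-6−0)² + (2−(-3))² = 1 + 36 + 25 = 62
|ZA|² = (1−(-5))² + (-6−1)² + (2−5)² = 36 + 49 + 9 = 94
62 < 94, so B is closer.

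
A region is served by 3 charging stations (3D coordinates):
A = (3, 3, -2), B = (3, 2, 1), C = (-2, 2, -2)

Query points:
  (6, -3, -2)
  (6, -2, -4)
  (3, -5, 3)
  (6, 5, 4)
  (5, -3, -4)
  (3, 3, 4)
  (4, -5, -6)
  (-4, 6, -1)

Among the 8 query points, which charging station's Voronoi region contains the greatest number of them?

(6, -3, -2) — d² to each: A:45, B:43, C:89 → nearest is B
(6, -2, -4) — d² to each: A:38, B:50, C:84 → nearest is A
(3, -5, 3) — d² to each: A:89, B:53, C:99 → nearest is B
(6, 5, 4) — d² to each: A:49, B:27, C:109 → nearest is B
(5, -3, -4) — d² to each: A:44, B:54, C:78 → nearest is A
(3, 3, 4) — d² to each: A:36, B:10, C:62 → nearest is B
(4, -5, -6) — d² to each: A:81, B:99, C:101 → nearest is A
(-4, 6, -1) — d² to each: A:59, B:69, C:21 → nearest is C
Tally — A:3, B:4, C:1. B captures the most (4).

B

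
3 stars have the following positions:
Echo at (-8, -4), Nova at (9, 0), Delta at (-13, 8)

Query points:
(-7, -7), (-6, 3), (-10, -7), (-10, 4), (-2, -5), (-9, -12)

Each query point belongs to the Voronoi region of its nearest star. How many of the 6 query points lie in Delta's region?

(-7, -7) — d² to each: Echo:10, Nova:305, Delta:261 → nearest is Echo
(-6, 3) — d² to each: Echo:53, Nova:234, Delta:74 → nearest is Echo
(-10, -7) — d² to each: Echo:13, Nova:410, Delta:234 → nearest is Echo
(-10, 4) — d² to each: Echo:68, Nova:377, Delta:25 → nearest is Delta
(-2, -5) — d² to each: Echo:37, Nova:146, Delta:290 → nearest is Echo
(-9, -12) — d² to each: Echo:65, Nova:468, Delta:416 → nearest is Echo
1 of the 6 points has Delta as nearest.

1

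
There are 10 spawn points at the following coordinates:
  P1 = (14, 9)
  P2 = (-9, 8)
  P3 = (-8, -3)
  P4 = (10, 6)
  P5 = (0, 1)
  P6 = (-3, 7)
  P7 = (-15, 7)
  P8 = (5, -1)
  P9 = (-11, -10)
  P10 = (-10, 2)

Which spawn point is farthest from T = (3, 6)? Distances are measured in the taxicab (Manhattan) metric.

d(T,P1) = 11 + 3 = 14
d(T,P2) = 12 + 2 = 14
d(T,P3) = 11 + 9 = 20
d(T,P4) = 7 + 0 = 7
d(T,P5) = 3 + 5 = 8
d(T,P6) = 6 + 1 = 7
d(T,P7) = 18 + 1 = 19
d(T,P8) = 2 + 7 = 9
d(T,P9) = 14 + 16 = 30
d(T, P10) = 13 + 4 = 17
The largest is to P9.

P9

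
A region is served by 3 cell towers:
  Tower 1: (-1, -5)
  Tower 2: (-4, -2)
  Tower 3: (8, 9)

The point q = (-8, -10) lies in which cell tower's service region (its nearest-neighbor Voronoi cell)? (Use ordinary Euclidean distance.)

Compare squared distances (the ordering matches that of the actual distances):
d²(q, Tower 1) = 49 + 25 = 74
d²(q, Tower 2) = 16 + 64 = 80
d²(q, Tower 3) = 256 + 361 = 617
The smallest is to Tower 1, so q lies in the Voronoi region of Tower 1.

Tower 1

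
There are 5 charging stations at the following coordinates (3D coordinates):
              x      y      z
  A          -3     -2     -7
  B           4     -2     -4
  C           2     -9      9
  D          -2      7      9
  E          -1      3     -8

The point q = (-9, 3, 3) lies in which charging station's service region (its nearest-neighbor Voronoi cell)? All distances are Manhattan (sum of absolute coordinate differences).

D

d(q,A) = |-9−(-3)| + |3−(-2)| + |3−(-7)| = 6 + 5 + 10 = 21
d(q,B) = |-9−4| + |3−(-2)| + |3−(-4)| = 13 + 5 + 7 = 25
d(q,C) = |-9−2| + |3−(-9)| + |3−9| = 11 + 12 + 6 = 29
d(q,D) = |-9−(-2)| + |3−7| + |3−9| = 7 + 4 + 6 = 17
d(q,E) = |-9−(-1)| + |3−3| + |3−(-8)| = 8 + 0 + 11 = 19
D is nearest.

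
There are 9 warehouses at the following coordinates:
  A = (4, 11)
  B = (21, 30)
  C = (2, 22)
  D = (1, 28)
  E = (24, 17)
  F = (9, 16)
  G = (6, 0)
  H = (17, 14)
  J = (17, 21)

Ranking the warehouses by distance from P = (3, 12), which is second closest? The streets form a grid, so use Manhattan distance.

F

d(P,A) = 1 + 1 = 2
d(P,B) = 18 + 18 = 36
d(P,C) = 1 + 10 = 11
d(P,D) = 2 + 16 = 18
d(P,E) = 21 + 5 = 26
d(P,F) = 6 + 4 = 10
d(P,G) = 3 + 12 = 15
d(P,H) = 14 + 2 = 16
d(P,J) = 14 + 9 = 23
Sorted ascending: A, F, C, … — the second-nearest is F.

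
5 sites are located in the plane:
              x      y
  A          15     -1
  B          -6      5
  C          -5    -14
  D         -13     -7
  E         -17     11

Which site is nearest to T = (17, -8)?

A

Compare squared distances (the ordering matches that of the actual distances):
|TA|² = 4 + 49 = 53
|TB|² = 529 + 169 = 698
|TC|² = 484 + 36 = 520
|TD|² = 900 + 1 = 901
|TE|² = 1156 + 361 = 1517
A is nearest.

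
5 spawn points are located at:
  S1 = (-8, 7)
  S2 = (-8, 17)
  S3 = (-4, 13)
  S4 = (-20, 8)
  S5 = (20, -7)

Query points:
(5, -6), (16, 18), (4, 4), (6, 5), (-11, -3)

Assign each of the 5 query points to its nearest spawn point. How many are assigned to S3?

(5, -6) — d² to each: S1:338, S2:698, S3:442, S4:821, S5:226 → nearest is S5
(16, 18) — d² to each: S1:697, S2:577, S3:425, S4:1396, S5:641 → nearest is S3
(4, 4) — d² to each: S1:153, S2:313, S3:145, S4:592, S5:377 → nearest is S3
(6, 5) — d² to each: S1:200, S2:340, S3:164, S4:685, S5:340 → nearest is S3
(-11, -3) — d² to each: S1:109, S2:409, S3:305, S4:202, S5:977 → nearest is S1
3 of the 5 points have S3 as nearest.

3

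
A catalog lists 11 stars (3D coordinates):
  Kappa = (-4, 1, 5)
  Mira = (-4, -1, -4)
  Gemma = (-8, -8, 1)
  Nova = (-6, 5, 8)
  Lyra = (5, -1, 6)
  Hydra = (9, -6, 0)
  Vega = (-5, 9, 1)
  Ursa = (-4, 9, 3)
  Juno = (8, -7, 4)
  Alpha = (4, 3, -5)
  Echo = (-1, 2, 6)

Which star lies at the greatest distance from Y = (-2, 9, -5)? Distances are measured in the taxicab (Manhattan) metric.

Juno

d(Y, Kappa) = |-2−(-4)| + |9−1| + |-5−5| = 2 + 8 + 10 = 20
d(Y, Mira) = |-2−(-4)| + |9−(-1)| + |-5−(-4)| = 2 + 10 + 1 = 13
d(Y, Gemma) = |-2−(-8)| + |9−(-8)| + |-5−1| = 6 + 17 + 6 = 29
d(Y, Nova) = |-2−(-6)| + |9−5| + |-5−8| = 4 + 4 + 13 = 21
d(Y, Lyra) = |-2−5| + |9−(-1)| + |-5−6| = 7 + 10 + 11 = 28
d(Y, Hydra) = |-2−9| + |9−(-6)| + |-5−0| = 11 + 15 + 5 = 31
d(Y, Vega) = |-2−(-5)| + |9−9| + |-5−1| = 3 + 0 + 6 = 9
d(Y, Ursa) = |-2−(-4)| + |9−9| + |-5−3| = 2 + 0 + 8 = 10
d(Y, Juno) = |-2−8| + |9−(-7)| + |-5−4| = 10 + 16 + 9 = 35
d(Y, Alpha) = |-2−4| + |9−3| + |-5−(-5)| = 6 + 6 + 0 = 12
d(Y, Echo) = |-2−(-1)| + |9−2| + |-5−6| = 1 + 7 + 11 = 19
The largest is to Juno.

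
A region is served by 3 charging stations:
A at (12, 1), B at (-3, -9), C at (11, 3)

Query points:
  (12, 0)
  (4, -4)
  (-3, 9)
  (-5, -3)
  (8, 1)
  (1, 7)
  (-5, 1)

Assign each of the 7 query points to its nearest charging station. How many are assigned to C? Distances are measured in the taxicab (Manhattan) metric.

1

(12, 0) — d to each: A:1, B:24, C:4 → nearest is A
(4, -4) — d to each: A:13, B:12, C:14 → nearest is B
(-3, 9) — d to each: A:23, B:18, C:20 → nearest is B
(-5, -3) — d to each: A:21, B:8, C:22 → nearest is B
(8, 1) — d to each: A:4, B:21, C:5 → nearest is A
(1, 7) — d to each: A:17, B:20, C:14 → nearest is C
(-5, 1) — d to each: A:17, B:12, C:18 → nearest is B
1 of the 7 points has C as nearest.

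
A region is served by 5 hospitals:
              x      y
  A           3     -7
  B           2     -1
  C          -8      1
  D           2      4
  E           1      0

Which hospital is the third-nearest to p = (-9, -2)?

Squared Euclidean distances:
|pA|² = 144 + 25 = 169
|pB|² = 121 + 1 = 122
|pC|² = 1 + 9 = 10
|pD|² = 121 + 36 = 157
|pE|² = 100 + 4 = 104
Sorted ascending: C, E, B, D, … — the third-nearest is B.

B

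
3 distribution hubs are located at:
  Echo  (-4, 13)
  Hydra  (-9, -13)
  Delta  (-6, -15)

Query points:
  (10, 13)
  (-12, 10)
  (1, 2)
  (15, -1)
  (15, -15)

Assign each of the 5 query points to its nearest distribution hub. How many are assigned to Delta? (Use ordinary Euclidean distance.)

1

(10, 13) — d² to each: Echo:196, Hydra:1037, Delta:1040 → nearest is Echo
(-12, 10) — d² to each: Echo:73, Hydra:538, Delta:661 → nearest is Echo
(1, 2) — d² to each: Echo:146, Hydra:325, Delta:338 → nearest is Echo
(15, -1) — d² to each: Echo:557, Hydra:720, Delta:637 → nearest is Echo
(15, -15) — d² to each: Echo:1145, Hydra:580, Delta:441 → nearest is Delta
1 of the 5 points has Delta as nearest.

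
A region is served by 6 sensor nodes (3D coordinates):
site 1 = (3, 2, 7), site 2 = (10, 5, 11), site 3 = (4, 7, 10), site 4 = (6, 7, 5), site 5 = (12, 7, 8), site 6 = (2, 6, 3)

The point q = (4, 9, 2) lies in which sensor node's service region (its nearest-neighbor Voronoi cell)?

Since √ is increasing, it suffices to compare squared distances:
d²(q, site 1) = 1 + 49 + 25 = 75
d²(q, site 2) = 36 + 16 + 81 = 133
d²(q, site 3) = 0 + 4 + 64 = 68
d²(q, site 4) = 4 + 4 + 9 = 17
d²(q, site 5) = 64 + 4 + 36 = 104
d²(q, site 6) = 4 + 9 + 1 = 14
Minimum is at site 6.

site 6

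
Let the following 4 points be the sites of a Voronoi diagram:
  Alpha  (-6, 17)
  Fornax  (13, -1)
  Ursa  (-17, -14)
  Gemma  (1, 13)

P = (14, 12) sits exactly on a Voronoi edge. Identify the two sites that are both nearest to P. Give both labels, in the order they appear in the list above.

Fornax and Gemma

Squared distances from P to each site:
d²(P, Alpha) = (14−(-6))² + (12−17)² = 400 + 25 = 425
d²(P, Fornax) = (14−13)² + (12−(-1))² = 1 + 169 = 170
d²(P, Ursa) = (14−(-17))² + (12−(-14))² = 961 + 676 = 1637
d²(P, Gemma) = (14−1)² + (12−13)² = 169 + 1 = 170
P is equidistant from Fornax and Gemma (both at squared distance 170), and every other site is strictly farther — so P lies on the Fornax–Gemma Voronoi edge.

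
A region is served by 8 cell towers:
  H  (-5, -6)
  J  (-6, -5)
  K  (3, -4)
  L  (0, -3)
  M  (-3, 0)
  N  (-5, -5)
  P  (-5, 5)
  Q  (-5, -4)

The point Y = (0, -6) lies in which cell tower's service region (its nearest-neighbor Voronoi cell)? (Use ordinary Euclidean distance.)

Since √ is increasing, it suffices to compare squared distances:
|YH|² = (0−(-5))² + (-6−(-6))² = 25 + 0 = 25
|YJ|² = (0−(-6))² + (-6−(-5))² = 36 + 1 = 37
|YK|² = (0−3)² + (-6−(-4))² = 9 + 4 = 13
|YL|² = (0−0)² + (-6−(-3))² = 0 + 9 = 9
|YM|² = (0−(-3))² + (-6−0)² = 9 + 36 = 45
|YN|² = (0−(-5))² + (-6−(-5))² = 25 + 1 = 26
|YP|² = (0−(-5))² + (-6−5)² = 25 + 121 = 146
|YQ|² = (0−(-5))² + (-6−(-4))² = 25 + 4 = 29
L is nearest.

L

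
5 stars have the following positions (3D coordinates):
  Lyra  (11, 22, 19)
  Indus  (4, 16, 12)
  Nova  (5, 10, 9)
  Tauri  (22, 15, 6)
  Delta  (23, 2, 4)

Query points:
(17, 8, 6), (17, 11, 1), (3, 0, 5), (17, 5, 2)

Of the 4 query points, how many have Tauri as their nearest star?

(17, 8, 6) — d² to each: Lyra:401, Indus:269, Nova:157, Tauri:74, Delta:76 → nearest is Tauri
(17, 11, 1) — d² to each: Lyra:481, Indus:315, Nova:209, Tauri:66, Delta:126 → nearest is Tauri
(3, 0, 5) — d² to each: Lyra:744, Indus:306, Nova:120, Tauri:587, Delta:405 → nearest is Nova
(17, 5, 2) — d² to each: Lyra:614, Indus:390, Nova:218, Tauri:141, Delta:49 → nearest is Delta
2 of the 4 points have Tauri as nearest.

2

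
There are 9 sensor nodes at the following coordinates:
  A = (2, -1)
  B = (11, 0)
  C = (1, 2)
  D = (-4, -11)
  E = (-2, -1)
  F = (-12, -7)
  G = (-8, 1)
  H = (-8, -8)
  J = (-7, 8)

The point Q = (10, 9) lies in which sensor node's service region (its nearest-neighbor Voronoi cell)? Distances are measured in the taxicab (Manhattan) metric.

d(Q,A) = 8 + 10 = 18
d(Q,B) = 1 + 9 = 10
d(Q,C) = 9 + 7 = 16
d(Q,D) = 14 + 20 = 34
d(Q,E) = 12 + 10 = 22
d(Q,F) = 22 + 16 = 38
d(Q,G) = 18 + 8 = 26
d(Q,H) = 18 + 17 = 35
d(Q,J) = 17 + 1 = 18
The smallest is to B, so Q lies in the Voronoi region of B.

B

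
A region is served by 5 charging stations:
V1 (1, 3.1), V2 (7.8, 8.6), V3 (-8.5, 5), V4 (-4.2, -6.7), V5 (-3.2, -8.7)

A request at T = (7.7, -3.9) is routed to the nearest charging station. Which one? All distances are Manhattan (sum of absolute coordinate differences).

d(T,V1) = |7.7−1| + |-3.9−3.1| = 6.7 + 7 = 13.7
d(T,V2) = |7.7−7.8| + |-3.9−8.6| = 0.1 + 12.5 = 12.6
d(T,V3) = |7.7−(-8.5)| + |-3.9−5| = 16.2 + 8.9 = 25.1
d(T,V4) = |7.7−(-4.2)| + |-3.9−(-6.7)| = 11.9 + 2.8 = 14.7
d(T,V5) = |7.7−(-3.2)| + |-3.9−(-8.7)| = 10.9 + 4.8 = 15.7
The smallest is to V2, so T lies in the Voronoi region of V2.

V2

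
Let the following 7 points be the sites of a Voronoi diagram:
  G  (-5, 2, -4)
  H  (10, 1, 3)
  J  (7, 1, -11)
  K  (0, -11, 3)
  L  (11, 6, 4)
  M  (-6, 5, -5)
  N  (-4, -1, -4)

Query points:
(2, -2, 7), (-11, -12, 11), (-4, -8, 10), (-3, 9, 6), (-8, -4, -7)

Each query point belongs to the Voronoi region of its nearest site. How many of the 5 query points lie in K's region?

2

(2, -2, 7) — d² to each: G:186, H:89, J:358, K:101, L:154, M:257, N:158 → nearest is H
(-11, -12, 11) — d² to each: G:457, H:674, J:977, K:186, L:857, M:570, N:395 → nearest is K
(-4, -8, 10) — d² to each: G:297, H:326, J:643, K:74, L:457, M:398, N:245 → nearest is K
(-3, 9, 6) — d² to each: G:153, H:242, J:453, K:418, L:209, M:146, N:201 → nearest is M
(-8, -4, -7) — d² to each: G:54, H:449, J:266, K:213, L:582, M:89, N:34 → nearest is N
2 of the 5 points have K as nearest.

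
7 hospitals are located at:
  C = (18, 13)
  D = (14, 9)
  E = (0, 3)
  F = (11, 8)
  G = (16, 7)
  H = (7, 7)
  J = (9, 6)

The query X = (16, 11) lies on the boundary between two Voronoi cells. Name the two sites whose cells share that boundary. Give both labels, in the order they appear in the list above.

C and D

Squared distances from X to each site:
|XC|² = (16−18)² + (11−13)² = 4 + 4 = 8
|XD|² = (16−14)² + (11−9)² = 4 + 4 = 8
|XE|² = (16−0)² + (11−3)² = 256 + 64 = 320
|XF|² = (16−11)² + (11−8)² = 25 + 9 = 34
|XG|² = (16−16)² + (11−7)² = 0 + 16 = 16
|XH|² = (16−7)² + (11−7)² = 81 + 16 = 97
|XJ|² = (16−9)² + (11−6)² = 49 + 25 = 74
X is equidistant from C and D (both at squared distance 8), and every other site is strictly farther — so X lies on the C–D Voronoi edge.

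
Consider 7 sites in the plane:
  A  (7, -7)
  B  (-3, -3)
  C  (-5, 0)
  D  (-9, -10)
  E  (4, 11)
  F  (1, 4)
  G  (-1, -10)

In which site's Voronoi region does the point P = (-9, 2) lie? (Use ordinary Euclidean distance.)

Compare squared distances (the ordering matches that of the actual distances):
|PA|² = (-9−7)² + (2−(-7))² = 256 + 81 = 337
|PB|² = (-9−(-3))² + (2−(-3))² = 36 + 25 = 61
|PC|² = (-9−(-5))² + (2−0)² = 16 + 4 = 20
|PD|² = (-9−(-9))² + (2−(-10))² = 0 + 144 = 144
|PE|² = (-9−4)² + (2−11)² = 169 + 81 = 250
|PF|² = (-9−1)² + (2−4)² = 100 + 4 = 104
|PG|² = (-9−(-1))² + (2−(-10))² = 64 + 144 = 208
The smallest is to C, so P lies in the Voronoi region of C.

C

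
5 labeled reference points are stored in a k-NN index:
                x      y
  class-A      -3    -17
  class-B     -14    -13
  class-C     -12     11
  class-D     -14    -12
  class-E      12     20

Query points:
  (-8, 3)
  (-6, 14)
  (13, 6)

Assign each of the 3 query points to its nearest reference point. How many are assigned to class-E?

(-8, 3) — d² to each: class-A:425, class-B:292, class-C:80, class-D:261, class-E:689 → nearest is class-C
(-6, 14) — d² to each: class-A:970, class-B:793, class-C:45, class-D:740, class-E:360 → nearest is class-C
(13, 6) — d² to each: class-A:785, class-B:1090, class-C:650, class-D:1053, class-E:197 → nearest is class-E
1 of the 3 points has class-E as nearest.

1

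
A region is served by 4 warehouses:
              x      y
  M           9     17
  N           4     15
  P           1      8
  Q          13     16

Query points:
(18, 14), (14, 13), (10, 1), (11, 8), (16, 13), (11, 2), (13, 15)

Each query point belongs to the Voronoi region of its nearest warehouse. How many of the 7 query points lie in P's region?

2

(18, 14) — d² to each: M:90, N:197, P:325, Q:29 → nearest is Q
(14, 13) — d² to each: M:41, N:104, P:194, Q:10 → nearest is Q
(10, 1) — d² to each: M:257, N:232, P:130, Q:234 → nearest is P
(11, 8) — d² to each: M:85, N:98, P:100, Q:68 → nearest is Q
(16, 13) — d² to each: M:65, N:148, P:250, Q:18 → nearest is Q
(11, 2) — d² to each: M:229, N:218, P:136, Q:200 → nearest is P
(13, 15) — d² to each: M:20, N:81, P:193, Q:1 → nearest is Q
2 of the 7 points have P as nearest.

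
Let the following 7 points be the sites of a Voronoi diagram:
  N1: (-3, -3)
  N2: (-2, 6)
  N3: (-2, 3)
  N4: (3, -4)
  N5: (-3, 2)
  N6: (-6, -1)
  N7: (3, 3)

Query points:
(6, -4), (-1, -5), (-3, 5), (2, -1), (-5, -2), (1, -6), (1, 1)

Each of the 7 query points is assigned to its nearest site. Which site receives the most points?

(6, -4) — d² to each: N1:82, N2:164, N3:113, N4:9, N5:117, N6:153, N7:58 → nearest is N4
(-1, -5) — d² to each: N1:8, N2:122, N3:65, N4:17, N5:53, N6:41, N7:80 → nearest is N1
(-3, 5) — d² to each: N1:64, N2:2, N3:5, N4:117, N5:9, N6:45, N7:40 → nearest is N2
(2, -1) — d² to each: N1:29, N2:65, N3:32, N4:10, N5:34, N6:64, N7:17 → nearest is N4
(-5, -2) — d² to each: N1:5, N2:73, N3:34, N4:68, N5:20, N6:2, N7:89 → nearest is N6
(1, -6) — d² to each: N1:25, N2:153, N3:90, N4:8, N5:80, N6:74, N7:85 → nearest is N4
(1, 1) — d² to each: N1:32, N2:34, N3:13, N4:29, N5:17, N6:53, N7:8 → nearest is N7
Tally — N1:1, N2:1, N4:3, N6:1, N7:1. N4 captures the most (3).

N4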